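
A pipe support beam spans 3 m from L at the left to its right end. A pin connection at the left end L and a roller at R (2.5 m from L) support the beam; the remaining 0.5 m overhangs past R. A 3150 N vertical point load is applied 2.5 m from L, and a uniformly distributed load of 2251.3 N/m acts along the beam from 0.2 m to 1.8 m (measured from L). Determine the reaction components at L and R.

Resultant of the distributed load: 2251.3 × 1.6 = 3602.08 N at 1 m from L.
Moments about L: R_y·2.5 − 3150·2.5 − (2251.3·1.6)·1 = 0 → R_y = 11477.08/2.5 = 4590.83 ≈ 4591 N.
ΣF_y = 0: L_y + 4590.83 − 3150 − 2251.3·1.6 = 0 → L_y = 2161 N.
ΣF_x = 0: no horizontal applied forces, so L_x = 0.

L_x = 0, L_y = 2161 N, R_y = 4591 N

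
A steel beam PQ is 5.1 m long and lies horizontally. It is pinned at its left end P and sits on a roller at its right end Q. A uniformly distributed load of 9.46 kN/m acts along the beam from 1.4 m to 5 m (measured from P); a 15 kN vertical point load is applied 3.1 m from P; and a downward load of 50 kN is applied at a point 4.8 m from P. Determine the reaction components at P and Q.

Resultant of the distributed load: 9.46 × 3.6 = 34.056 kN at 3.2 m from P.
Moments about P: Q_y·5.1 − (9.46·3.6)·3.2 − 15·3.1 − 50·4.8 = 0 → Q_y = 395.4792/5.1 = 77.5449 ≈ 77.54 kN.
ΣF_y = 0: P_y + 77.5449 − 9.46·3.6 − 15 − 50 = 0 → P_y = 21.51 kN.
ΣF_x = 0: no horizontal applied forces, so P_x = 0.

P_x = 0, P_y = 21.51 kN, Q_y = 77.54 kN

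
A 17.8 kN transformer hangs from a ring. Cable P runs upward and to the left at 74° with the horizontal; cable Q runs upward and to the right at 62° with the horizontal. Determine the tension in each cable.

ΣF_x = 0: −T_P·cos74° + T_Q·cos62° = 0 → T_Q = 0.587123·T_P.
ΣF_y = 0: T_P·sin74° + T_Q·sin62° = 17.8.
Substitute: T_P·(0.961262 + 0.587123·0.882948) = 17.8 → T_P = 12.0298 ≈ 12.03 kN.
Then T_Q = 0.587123 × 12.0298 = 7.063 kN.

T_P = 12.03 kN, T_Q = 7.063 kN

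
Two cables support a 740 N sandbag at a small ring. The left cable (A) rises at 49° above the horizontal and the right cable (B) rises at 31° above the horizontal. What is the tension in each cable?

T_A = 644.1 N, T_B = 493.0 N

ΣF_x = 0: −T_A·cos49° + T_B·cos31° = 0 → T_B = 0.76538·T_A.
ΣF_y = 0: T_A·sin49° + T_B·sin31° = 740.
Substitute: T_A·(0.75471 + 0.76538·0.515038) = 740 → T_A = 644.089 ≈ 644.1 N.
Then T_B = 0.76538 × 644.089 = 493.0 N.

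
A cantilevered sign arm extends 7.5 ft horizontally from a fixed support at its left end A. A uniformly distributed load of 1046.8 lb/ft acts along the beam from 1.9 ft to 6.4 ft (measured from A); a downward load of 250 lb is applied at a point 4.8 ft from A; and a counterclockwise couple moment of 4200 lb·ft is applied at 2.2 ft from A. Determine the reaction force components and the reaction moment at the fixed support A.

Resultant of the distributed load: 1046.8 × 4.5 = 4710.6 lb at 4.15 ft from A.
ΣF_x = 0: A_x = 0.
ΣF_y = 0: A_y − 1046.8·4.5 − 250 = 0 → A_y = 4961 lb.
ΣM about A: M_A − (1046.8·4.5)·4.15 − 250·4.8 + 4200 = 0 → M_A = 16550 lb·ft.

A_x = 0, A_y = 4961 lb, M_A = 16550 lb·ft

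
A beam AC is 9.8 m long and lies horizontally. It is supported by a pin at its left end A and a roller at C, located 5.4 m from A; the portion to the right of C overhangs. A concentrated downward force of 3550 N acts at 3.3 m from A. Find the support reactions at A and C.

A_x = 0, A_y = 1381 N, C_y = 2169 N

Moments about A: C_y·5.4 − 3550·3.3 = 0 → C_y = 11715/5.4 = 2169.44 ≈ 2169 N.
ΣF_y = 0: A_y + 2169.44 − 3550 = 0 → A_y = 1381 N.
ΣF_x = 0: no horizontal applied forces, so A_x = 0.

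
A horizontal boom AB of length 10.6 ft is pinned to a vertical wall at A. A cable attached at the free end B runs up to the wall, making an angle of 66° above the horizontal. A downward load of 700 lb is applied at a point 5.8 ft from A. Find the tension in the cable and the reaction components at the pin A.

T = 419.3 lb, A_x = 170.5 lb, A_y = 317.0 lb

ΣM about A: T·sin66°·10.6 − 700·5.8 = 0 → T = 4060/(10.6·0.913545) = 419.267 ≈ 419.3 lb.
ΣF_x = 0: A_x − T·cos66° = 0 → A_x = 419.267 × 0.406737 = 170.5 lb.
ΣF_y = 0: A_y + T·sin66° − 700 = 0 → A_y = 700 − 419.267 × 0.913545 = 317.0 lb.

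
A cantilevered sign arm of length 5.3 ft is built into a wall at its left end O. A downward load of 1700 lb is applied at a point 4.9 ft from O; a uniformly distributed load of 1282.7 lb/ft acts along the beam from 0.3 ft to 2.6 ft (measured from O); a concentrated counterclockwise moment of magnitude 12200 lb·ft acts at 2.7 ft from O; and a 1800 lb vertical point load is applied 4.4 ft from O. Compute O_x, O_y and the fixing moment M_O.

Resultant of the distributed load: 1282.7 × 2.3 = 2950.21 lb at 1.45 ft from O.
ΣF_x = 0: O_x = 0.
ΣF_y = 0: O_y − 1700 − 1282.7·2.3 − 1800 = 0 → O_y = 6450 lb.
ΣM about O: M_O − 1700·4.9 − (1282.7·2.3)·1.45 + 12200 − 1800·4.4 = 0 → M_O = 8328 lb·ft.

O_x = 0, O_y = 6450 lb, M_O = 8328 lb·ft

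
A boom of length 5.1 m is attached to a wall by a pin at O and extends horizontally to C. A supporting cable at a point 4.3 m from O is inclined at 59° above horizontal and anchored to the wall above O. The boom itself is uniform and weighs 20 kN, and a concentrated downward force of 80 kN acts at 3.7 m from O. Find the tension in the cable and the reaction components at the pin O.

T = 94.14 kN, O_x = 48.49 kN, O_y = 19.30 kN

ΣM about O: T·sin59°·4.3 − 20·2.55 − 80·3.7 = 0 → T = 347/(4.3·0.857167) = 94.1446 ≈ 94.14 kN.
ΣF_x = 0: O_x − T·cos59° = 0 → O_x = 94.1446 × 0.515038 = 48.49 kN.
ΣF_y = 0: O_y + T·sin59° − 20 − 80 = 0 → O_y = 100 − 94.1446 × 0.857167 = 19.30 kN.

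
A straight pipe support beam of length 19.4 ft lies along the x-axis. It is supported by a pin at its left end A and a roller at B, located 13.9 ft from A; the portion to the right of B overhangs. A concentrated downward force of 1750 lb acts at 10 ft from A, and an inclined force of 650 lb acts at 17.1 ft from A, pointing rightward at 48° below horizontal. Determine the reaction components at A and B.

Taking moments about A: B_y·13.9 − 1750·10 − 650·sin48°·17.1 = 0 → B_y = 25760.1/13.9 = 1853.24 ≈ 1853 lb.
ΣF_y = 0: A_y + 1853.24 − 1750 − 650·sin48° = 0 → A_y = 379.8 lb.
ΣF_x = 0: A_x + 650·cos48° = 0 → A_x = -434.9 lb.

A_x = -434.9 lb, A_y = 379.8 lb, B_y = 1853 lb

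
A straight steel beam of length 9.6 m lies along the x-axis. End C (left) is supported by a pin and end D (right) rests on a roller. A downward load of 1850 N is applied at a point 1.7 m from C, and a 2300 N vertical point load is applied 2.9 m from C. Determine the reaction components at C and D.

ΣM about C: D_y·9.6 − 1850·1.7 − 2300·2.9 = 0 → D_y = 9815/9.6 = 1022.4 ≈ 1022 N.
ΣF_y = 0: C_y + 1022.4 − 1850 − 2300 = 0 → C_y = 3128 N.
ΣF_x = 0: no horizontal applied forces, so C_x = 0.

C_x = 0, C_y = 3128 N, D_y = 1022 N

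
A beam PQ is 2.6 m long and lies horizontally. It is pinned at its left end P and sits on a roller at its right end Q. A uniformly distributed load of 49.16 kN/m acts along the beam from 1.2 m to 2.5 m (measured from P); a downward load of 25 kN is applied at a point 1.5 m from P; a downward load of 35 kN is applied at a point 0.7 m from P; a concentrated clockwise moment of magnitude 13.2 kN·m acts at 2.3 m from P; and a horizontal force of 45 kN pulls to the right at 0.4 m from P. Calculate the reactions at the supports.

P_x = -45.00 kN, P_y = 49.51 kN, Q_y = 74.40 kN

Resultant of the distributed load: 49.16 × 1.3 = 63.908 kN at 1.85 m from P.
ΣM about P: Q_y·2.6 − (49.16·1.3)·1.85 − 25·1.5 − 35·0.7 − 13.2 = 0 → Q_y = 193.4298/2.6 = 74.3961 ≈ 74.40 kN.
ΣF_y = 0: P_y + 74.3961 − 49.16·1.3 − 25 − 35 = 0 → P_y = 49.51 kN.
ΣF_x = 0: P_x + 45 = 0 → P_x = -45.00 kN.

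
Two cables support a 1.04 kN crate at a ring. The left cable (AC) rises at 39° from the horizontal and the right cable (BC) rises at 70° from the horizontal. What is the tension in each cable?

T_AC = 0.3762 kN, T_BC = 0.8548 kN

ΣF_x = 0: −T_AC·cos39° + T_BC·cos70° = 0 → T_BC = 2.27222·T_AC.
ΣF_y = 0: T_AC·sin39° + T_BC·sin70° = 1.04.
Substitute: T_AC·(0.62932 + 2.27222·0.939693) = 1.04 → T_AC = 0.376197 ≈ 0.3762 kN.
Then T_BC = 2.27222 × 0.376197 = 0.8548 kN.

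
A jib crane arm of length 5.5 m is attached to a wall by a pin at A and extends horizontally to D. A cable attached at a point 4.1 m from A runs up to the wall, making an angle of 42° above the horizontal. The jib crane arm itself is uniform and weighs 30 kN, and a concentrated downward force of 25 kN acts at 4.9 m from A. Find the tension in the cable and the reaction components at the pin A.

ΣM about A: T·sin42°·4.1 − 30·2.75 − 25·4.9 = 0 → T = 205/(4.1·0.669131) = 74.7238 ≈ 74.72 kN.
ΣF_x = 0: A_x − T·cos42° = 0 → A_x = 74.7238 × 0.743145 = 55.53 kN.
ΣF_y = 0: A_y + T·sin42° − 30 − 25 = 0 → A_y = 55 − 74.7238 × 0.669131 = 5.000 kN.

T = 74.72 kN, A_x = 55.53 kN, A_y = 5.000 kN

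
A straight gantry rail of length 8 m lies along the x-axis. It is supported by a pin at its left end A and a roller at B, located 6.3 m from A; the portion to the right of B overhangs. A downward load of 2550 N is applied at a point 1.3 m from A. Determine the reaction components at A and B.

A_x = 0, A_y = 2024 N, B_y = 526.2 N

Taking moments about A: B_y·6.3 − 2550·1.3 = 0 → B_y = 3315/6.3 = 526.19 ≈ 526.2 N.
ΣF_y = 0: A_y + 526.19 − 2550 = 0 → A_y = 2024 N.
ΣF_x = 0: no horizontal applied forces, so A_x = 0.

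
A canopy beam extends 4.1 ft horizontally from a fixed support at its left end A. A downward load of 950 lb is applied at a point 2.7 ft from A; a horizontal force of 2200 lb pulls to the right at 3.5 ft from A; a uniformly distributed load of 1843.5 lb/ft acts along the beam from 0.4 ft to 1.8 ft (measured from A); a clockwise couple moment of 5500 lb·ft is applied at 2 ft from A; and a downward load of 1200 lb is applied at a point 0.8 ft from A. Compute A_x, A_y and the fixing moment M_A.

A_x = -2200 lb, A_y = 4731 lb, M_A = 11860 lb·ft

Resultant of the distributed load: 1843.5 × 1.4 = 2580.9 lb at 1.1 ft from A.
ΣF_x = 0: A_x + 2200 = 0 → A_x = -2200 lb.
ΣF_y = 0: A_y − 950 − 1843.5·1.4 − 1200 = 0 → A_y = 4731 lb.
ΣM about A: M_A − 950·2.7 − (1843.5·1.4)·1.1 − 5500 − 1200·0.8 = 0 → M_A = 11860 lb·ft.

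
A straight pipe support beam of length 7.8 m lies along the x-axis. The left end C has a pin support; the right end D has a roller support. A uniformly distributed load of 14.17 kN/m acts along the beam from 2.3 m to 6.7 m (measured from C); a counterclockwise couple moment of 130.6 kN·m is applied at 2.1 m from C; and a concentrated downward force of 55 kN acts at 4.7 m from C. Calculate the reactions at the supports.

Resultant of the distributed load: 14.17 × 4.4 = 62.348 kN at 4.5 m from C.
ΣM about C: D_y·7.8 − (14.17·4.4)·4.5 + 130.6 − 55·4.7 = 0 → D_y = 408.466/7.8 = 52.3674 ≈ 52.37 kN.
ΣF_y = 0: C_y + 52.3674 − 14.17·4.4 − 55 = 0 → C_y = 64.98 kN.
ΣF_x = 0: no horizontal applied forces, so C_x = 0.

C_x = 0, C_y = 64.98 kN, D_y = 52.37 kN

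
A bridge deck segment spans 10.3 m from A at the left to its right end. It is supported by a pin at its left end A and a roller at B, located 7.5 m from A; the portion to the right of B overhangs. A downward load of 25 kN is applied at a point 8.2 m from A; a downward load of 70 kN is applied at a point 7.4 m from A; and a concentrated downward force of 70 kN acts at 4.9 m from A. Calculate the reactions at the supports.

ΣM about A: B_y·7.5 − 25·8.2 − 70·7.4 − 70·4.9 = 0 → B_y = 1066/7.5 = 142.133 ≈ 142.1 kN.
ΣF_y = 0: A_y + 142.133 − 25 − 70 − 70 = 0 → A_y = 22.87 kN.
ΣF_x = 0: no horizontal applied forces, so A_x = 0.

A_x = 0, A_y = 22.87 kN, B_y = 142.1 kN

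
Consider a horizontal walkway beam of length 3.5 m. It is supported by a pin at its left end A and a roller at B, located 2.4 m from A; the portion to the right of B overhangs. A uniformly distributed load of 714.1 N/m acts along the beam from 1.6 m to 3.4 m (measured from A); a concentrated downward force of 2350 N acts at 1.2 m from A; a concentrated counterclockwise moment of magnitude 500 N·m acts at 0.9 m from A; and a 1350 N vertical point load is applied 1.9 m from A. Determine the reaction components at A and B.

Resultant of the distributed load: 714.1 × 1.8 = 1285.38 N at 2.5 m from A.
ΣM about A: B_y·2.4 − (714.1·1.8)·2.5 − 2350·1.2 + 500 − 1350·1.9 = 0 → B_y = 8098.45/2.4 = 3374.35 ≈ 3374 N.
ΣF_y = 0: A_y + 3374.35 − 714.1·1.8 − 2350 − 1350 = 0 → A_y = 1611 N.
ΣF_x = 0: no horizontal applied forces, so A_x = 0.

A_x = 0, A_y = 1611 N, B_y = 3374 N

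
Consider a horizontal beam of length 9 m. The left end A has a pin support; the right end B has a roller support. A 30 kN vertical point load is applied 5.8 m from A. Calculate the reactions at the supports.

ΣM about A: B_y·9 − 30·5.8 = 0 → B_y = 174/9 = 19.3333 ≈ 19.33 kN.
ΣF_y = 0: A_y + 19.3333 − 30 = 0 → A_y = 10.67 kN.
ΣF_x = 0: no horizontal applied forces, so A_x = 0.

A_x = 0, A_y = 10.67 kN, B_y = 19.33 kN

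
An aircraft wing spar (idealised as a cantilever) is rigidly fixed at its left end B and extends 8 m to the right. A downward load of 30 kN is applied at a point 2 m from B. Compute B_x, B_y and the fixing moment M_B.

B_x = 0, B_y = 30.00 kN, M_B = 60.00 kN·m

ΣF_x = 0: B_x = 0.
ΣF_y = 0: B_y − 30 = 0 → B_y = 30.00 kN.
ΣM about B: M_B − 30·2 = 0 → M_B = 60.00 kN·m.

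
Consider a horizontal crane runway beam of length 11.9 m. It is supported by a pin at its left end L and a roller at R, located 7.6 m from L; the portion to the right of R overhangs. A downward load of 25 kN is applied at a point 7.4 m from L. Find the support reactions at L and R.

Taking moments about L: R_y·7.6 − 25·7.4 = 0 → R_y = 185/7.6 = 24.3421 ≈ 24.34 kN.
ΣF_y = 0: L_y + 24.3421 − 25 = 0 → L_y = 0.6579 kN.
ΣF_x = 0: no horizontal applied forces, so L_x = 0.

L_x = 0, L_y = 0.6579 kN, R_y = 24.34 kN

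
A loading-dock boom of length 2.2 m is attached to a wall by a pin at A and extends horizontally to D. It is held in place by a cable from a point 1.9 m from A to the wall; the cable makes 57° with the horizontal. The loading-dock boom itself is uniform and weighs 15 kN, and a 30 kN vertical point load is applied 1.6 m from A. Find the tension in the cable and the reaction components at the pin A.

ΣM about A: T·sin57°·1.9 − 15·1.1 − 30·1.6 = 0 → T = 64.5/(1.9·0.838671) = 40.4776 ≈ 40.48 kN.
ΣF_x = 0: A_x − T·cos57° = 0 → A_x = 40.4776 × 0.544639 = 22.05 kN.
ΣF_y = 0: A_y + T·sin57° − 15 − 30 = 0 → A_y = 45 − 40.4776 × 0.838671 = 11.05 kN.

T = 40.48 kN, A_x = 22.05 kN, A_y = 11.05 kN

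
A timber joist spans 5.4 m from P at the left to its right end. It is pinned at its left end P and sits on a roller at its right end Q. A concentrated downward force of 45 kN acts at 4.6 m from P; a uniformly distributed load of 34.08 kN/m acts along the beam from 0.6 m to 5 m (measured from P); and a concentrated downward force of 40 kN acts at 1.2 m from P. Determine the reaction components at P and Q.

P_x = 0, P_y = 110.0 kN, Q_y = 125.0 kN

Resultant of the distributed load: 34.08 × 4.4 = 149.952 kN at 2.8 m from P.
ΣM about P: Q_y·5.4 − 45·4.6 − (34.08·4.4)·2.8 − 40·1.2 = 0 → Q_y = 674.8656/5.4 = 124.975 ≈ 125.0 kN.
ΣF_y = 0: P_y + 124.975 − 45 − 34.08·4.4 − 40 = 0 → P_y = 110.0 kN.
ΣF_x = 0: no horizontal applied forces, so P_x = 0.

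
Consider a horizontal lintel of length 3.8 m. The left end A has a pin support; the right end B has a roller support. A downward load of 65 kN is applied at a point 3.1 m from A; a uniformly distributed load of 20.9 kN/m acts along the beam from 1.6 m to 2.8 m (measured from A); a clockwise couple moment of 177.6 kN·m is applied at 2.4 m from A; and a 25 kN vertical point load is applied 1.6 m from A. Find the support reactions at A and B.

A_x = 0, A_y = -9.729 kN, B_y = 124.8 kN

Resultant of the distributed load: 20.9 × 1.2 = 25.08 kN at 2.2 m from A.
ΣM about A: B_y·3.8 − 65·3.1 − (20.9·1.2)·2.2 − 177.6 − 25·1.6 = 0 → B_y = 474.276/3.8 = 124.809 ≈ 124.8 kN.
ΣF_y = 0: A_y + 124.809 − 65 − 20.9·1.2 − 25 = 0 → A_y = -9.729 kN.
ΣF_x = 0: no horizontal applied forces, so A_x = 0.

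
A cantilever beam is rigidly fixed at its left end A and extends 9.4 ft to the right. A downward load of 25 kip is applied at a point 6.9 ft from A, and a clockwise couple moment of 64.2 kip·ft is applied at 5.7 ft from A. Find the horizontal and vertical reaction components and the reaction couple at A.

A_x = 0, A_y = 25.00 kip, M_A = 236.7 kip·ft

ΣF_x = 0: A_x = 0.
ΣF_y = 0: A_y − 25 = 0 → A_y = 25.00 kip.
ΣM about A: M_A − 25·6.9 − 64.2 = 0 → M_A = 236.7 kip·ft.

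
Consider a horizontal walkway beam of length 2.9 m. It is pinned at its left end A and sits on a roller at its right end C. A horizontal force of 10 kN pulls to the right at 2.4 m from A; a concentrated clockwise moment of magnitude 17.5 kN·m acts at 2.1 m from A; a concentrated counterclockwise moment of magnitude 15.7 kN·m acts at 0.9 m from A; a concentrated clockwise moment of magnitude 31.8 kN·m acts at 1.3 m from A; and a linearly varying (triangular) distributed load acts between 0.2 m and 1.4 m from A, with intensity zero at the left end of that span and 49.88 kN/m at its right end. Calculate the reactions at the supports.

Resultant of the triangular load: ½ × 49.88 × 1.2 = 29.928 kN, acting at 1 m from A (one-third of the span from the peak).
Moments about A: C_y·2.9 − 17.5 + 15.7 − 31.8 − (½·49.88·1.2)·1 = 0 → C_y = 63.528/2.9 = 21.9062 ≈ 21.91 kN.
ΣF_y = 0: A_y + 21.9062 − ½·49.88·1.2 = 0 → A_y = 8.022 kN.
ΣF_x = 0: A_x + 10 = 0 → A_x = -10.00 kN.

A_x = -10.00 kN, A_y = 8.022 kN, C_y = 21.91 kN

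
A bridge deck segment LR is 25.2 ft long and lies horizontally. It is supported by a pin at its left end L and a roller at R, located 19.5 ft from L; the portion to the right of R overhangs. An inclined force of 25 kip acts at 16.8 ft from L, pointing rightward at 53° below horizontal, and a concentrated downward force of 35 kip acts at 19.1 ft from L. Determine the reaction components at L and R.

L_x = -15.05 kip, L_y = 3.482 kip, R_y = 51.48 kip

Taking moments about L: R_y·19.5 − 25·sin53°·16.8 − 35·19.1 = 0 → R_y = 1003.93/19.5 = 51.4836 ≈ 51.48 kip.
ΣF_y = 0: L_y + 51.4836 − 25·sin53° − 35 = 0 → L_y = 3.482 kip.
ΣF_x = 0: L_x + 25·cos53° = 0 → L_x = -15.05 kip.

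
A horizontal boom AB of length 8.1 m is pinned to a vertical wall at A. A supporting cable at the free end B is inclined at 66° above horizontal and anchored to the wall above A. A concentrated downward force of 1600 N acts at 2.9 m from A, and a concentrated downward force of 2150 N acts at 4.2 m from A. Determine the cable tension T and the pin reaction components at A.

T = 1847 N, A_x = 751.4 N, A_y = 2062 N

ΣM about A: T·sin66°·8.1 − 1600·2.9 − 2150·4.2 = 0 → T = 13670/(8.1·0.913545) = 1847.37 ≈ 1847 N.
ΣF_x = 0: A_x − T·cos66° = 0 → A_x = 1847.37 × 0.406737 = 751.4 N.
ΣF_y = 0: A_y + T·sin66° − 1600 − 2150 = 0 → A_y = 3750 − 1847.37 × 0.913545 = 2062 N.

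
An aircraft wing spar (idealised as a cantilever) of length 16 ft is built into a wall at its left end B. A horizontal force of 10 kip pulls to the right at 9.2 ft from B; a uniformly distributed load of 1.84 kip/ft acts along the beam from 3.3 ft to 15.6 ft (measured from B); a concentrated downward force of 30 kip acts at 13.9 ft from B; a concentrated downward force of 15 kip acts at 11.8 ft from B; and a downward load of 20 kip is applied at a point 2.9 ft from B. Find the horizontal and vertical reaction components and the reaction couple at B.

Resultant of the distributed load: 1.84 × 12.3 = 22.632 kip at 9.45 ft from B.
ΣF_x = 0: B_x + 10 = 0 → B_x = -10.00 kip.
ΣF_y = 0: B_y − 1.84·12.3 − 30 − 15 − 20 = 0 → B_y = 87.63 kip.
ΣM about B: M_B − (1.84·12.3)·9.45 − 30·13.9 − 15·11.8 − 20·2.9 = 0 → M_B = 865.9 kip·ft.

B_x = -10.00 kip, B_y = 87.63 kip, M_B = 865.9 kip·ft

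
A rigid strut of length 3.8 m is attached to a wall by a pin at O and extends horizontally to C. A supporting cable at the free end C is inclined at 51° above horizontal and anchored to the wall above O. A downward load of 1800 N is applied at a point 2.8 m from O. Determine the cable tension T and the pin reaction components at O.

ΣM about O: T·sin51°·3.8 − 1800·2.8 = 0 → T = 5040/(3.8·0.777146) = 1706.65 ≈ 1707 N.
ΣF_x = 0: O_x − T·cos51° = 0 → O_x = 1706.65 × 0.62932 = 1074 N.
ΣF_y = 0: O_y + T·sin51° − 1800 = 0 → O_y = 1800 − 1706.65 × 0.777146 = 473.7 N.

T = 1707 N, O_x = 1074 N, O_y = 473.7 N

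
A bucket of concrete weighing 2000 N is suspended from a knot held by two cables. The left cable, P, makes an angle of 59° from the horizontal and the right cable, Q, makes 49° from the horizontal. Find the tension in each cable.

ΣF_x = 0: −T_P·cos59° + T_Q·cos49° = 0 → T_Q = 0.785048·T_P.
ΣF_y = 0: T_P·sin59° + T_Q·sin49° = 2000.
Substitute: T_P·(0.857167 + 0.785048·0.75471) = 2000 → T_P = 1379.64 ≈ 1380 N.
Then T_Q = 0.785048 × 1379.64 = 1083 N.

T_P = 1380 N, T_Q = 1083 N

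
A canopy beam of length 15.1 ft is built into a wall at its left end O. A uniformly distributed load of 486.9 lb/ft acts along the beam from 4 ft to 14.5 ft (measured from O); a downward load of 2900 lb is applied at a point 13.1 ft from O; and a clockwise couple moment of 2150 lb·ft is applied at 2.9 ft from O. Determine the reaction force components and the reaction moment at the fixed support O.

O_x = 0, O_y = 8012 lb, M_O = 87430 lb·ft

Resultant of the distributed load: 486.9 × 10.5 = 5112.45 lb at 9.25 ft from O.
ΣF_x = 0: O_x = 0.
ΣF_y = 0: O_y − 486.9·10.5 − 2900 = 0 → O_y = 8012 lb.
ΣM about O: M_O − (486.9·10.5)·9.25 − 2900·13.1 − 2150 = 0 → M_O = 87430 lb·ft.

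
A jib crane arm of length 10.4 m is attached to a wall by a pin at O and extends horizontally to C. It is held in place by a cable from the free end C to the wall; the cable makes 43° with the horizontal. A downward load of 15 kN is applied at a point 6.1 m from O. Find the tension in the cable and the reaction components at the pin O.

ΣM about O: T·sin43°·10.4 − 15·6.1 = 0 → T = 91.5/(10.4·0.681998) = 12.9004 ≈ 12.90 kN.
ΣF_x = 0: O_x − T·cos43° = 0 → O_x = 12.9004 × 0.731354 = 9.435 kN.
ΣF_y = 0: O_y + T·sin43° − 15 = 0 → O_y = 15 − 12.9004 × 0.681998 = 6.202 kN.

T = 12.90 kN, O_x = 9.435 kN, O_y = 6.202 kN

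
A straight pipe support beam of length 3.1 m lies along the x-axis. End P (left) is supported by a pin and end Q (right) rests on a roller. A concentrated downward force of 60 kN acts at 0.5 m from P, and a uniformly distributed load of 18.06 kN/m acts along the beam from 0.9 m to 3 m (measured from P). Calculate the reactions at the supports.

P_x = 0, P_y = 64.39 kN, Q_y = 33.53 kN

Resultant of the distributed load: 18.06 × 2.1 = 37.926 kN at 1.95 m from P.
Taking moments about P: Q_y·3.1 − 60·0.5 − (18.06·2.1)·1.95 = 0 → Q_y = 103.9557/3.1 = 33.5341 ≈ 33.53 kN.
ΣF_y = 0: P_y + 33.5341 − 60 − 18.06·2.1 = 0 → P_y = 64.39 kN.
ΣF_x = 0: no horizontal applied forces, so P_x = 0.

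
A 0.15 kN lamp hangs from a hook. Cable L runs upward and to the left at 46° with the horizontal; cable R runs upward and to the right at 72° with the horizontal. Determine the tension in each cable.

ΣF_x = 0: −T_L·cos46° + T_R·cos72° = 0 → T_R = 2.24796·T_L.
ΣF_y = 0: T_L·sin46° + T_R·sin72° = 0.15.
Substitute: T_L·(0.71934 + 2.24796·0.951057) = 0.15 → T_L = 0.0524975 ≈ 0.05250 kN.
Then T_R = 2.24796 × 0.0524975 = 0.1180 kN.

T_L = 0.05250 kN, T_R = 0.1180 kN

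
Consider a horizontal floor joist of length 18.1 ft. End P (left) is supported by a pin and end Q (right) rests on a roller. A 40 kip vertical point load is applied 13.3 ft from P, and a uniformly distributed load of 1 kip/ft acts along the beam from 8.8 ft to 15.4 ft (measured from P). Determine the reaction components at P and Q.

P_x = 0, P_y = 12.80 kip, Q_y = 33.80 kip

Resultant of the distributed load: 1 × 6.6 = 6.6 kip at 12.1 ft from P.
Moments about P: Q_y·18.1 − 40·13.3 − (1·6.6)·12.1 = 0 → Q_y = 611.86/18.1 = 33.8044 ≈ 33.80 kip.
ΣF_y = 0: P_y + 33.8044 − 40 − 1·6.6 = 0 → P_y = 12.80 kip.
ΣF_x = 0: no horizontal applied forces, so P_x = 0.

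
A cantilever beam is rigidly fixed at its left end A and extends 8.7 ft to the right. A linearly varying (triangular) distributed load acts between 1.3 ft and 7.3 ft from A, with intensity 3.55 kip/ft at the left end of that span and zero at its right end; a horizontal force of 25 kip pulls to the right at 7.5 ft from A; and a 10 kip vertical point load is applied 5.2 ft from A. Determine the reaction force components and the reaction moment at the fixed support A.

Resultant of the triangular load: ½ × 3.55 × 6 = 10.65 kip, acting at 3.3 ft from A (one-third of the span from the peak).
ΣF_x = 0: A_x + 25 = 0 → A_x = -25.00 kip.
ΣF_y = 0: A_y − ½·3.55·6 − 10 = 0 → A_y = 20.65 kip.
ΣM about A: M_A − (½·3.55·6)·3.3 − 10·5.2 = 0 → M_A = 87.14 kip·ft.

A_x = -25.00 kip, A_y = 20.65 kip, M_A = 87.14 kip·ft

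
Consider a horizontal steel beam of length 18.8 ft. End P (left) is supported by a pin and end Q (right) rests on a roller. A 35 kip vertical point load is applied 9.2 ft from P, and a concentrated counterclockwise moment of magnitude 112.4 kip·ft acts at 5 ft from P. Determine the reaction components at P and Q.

P_x = 0, P_y = 23.85 kip, Q_y = 11.15 kip

Moments about P: Q_y·18.8 − 35·9.2 + 112.4 = 0 → Q_y = 209.6/18.8 = 11.1489 ≈ 11.15 kip.
ΣF_y = 0: P_y + 11.1489 − 35 = 0 → P_y = 23.85 kip.
ΣF_x = 0: no horizontal applied forces, so P_x = 0.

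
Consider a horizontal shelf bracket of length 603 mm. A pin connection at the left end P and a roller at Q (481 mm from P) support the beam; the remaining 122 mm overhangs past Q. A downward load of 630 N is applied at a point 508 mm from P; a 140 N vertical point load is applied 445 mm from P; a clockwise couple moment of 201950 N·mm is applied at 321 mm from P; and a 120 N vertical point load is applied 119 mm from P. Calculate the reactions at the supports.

P_x = 0, P_y = -354.4 N, Q_y = 1244 N

Moments about P: Q_y·481 − 630·508 − 140·445 − 201950 − 120·119 = 0 → Q_y = 598570/481 = 1244.43 ≈ 1244 N.
ΣF_y = 0: P_y + 1244.43 − 630 − 140 − 120 = 0 → P_y = -354.4 N.
ΣF_x = 0: no horizontal applied forces, so P_x = 0.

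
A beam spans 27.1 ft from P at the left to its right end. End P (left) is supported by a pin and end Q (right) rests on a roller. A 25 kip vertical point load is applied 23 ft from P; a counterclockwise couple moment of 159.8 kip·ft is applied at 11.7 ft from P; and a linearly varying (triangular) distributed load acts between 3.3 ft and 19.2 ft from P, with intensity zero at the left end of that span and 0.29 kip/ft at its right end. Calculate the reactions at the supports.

P_x = 0, P_y = 10.80 kip, Q_y = 16.50 kip

Resultant of the triangular load: ½ × 0.29 × 15.9 = 2.3055 kip, acting at 13.9 ft from P (one-third of the span from the peak).
Taking moments about P: Q_y·27.1 − 25·23 + 159.8 − (½·0.29·15.9)·13.9 = 0 → Q_y = 447.24645/27.1 = 16.5036 ≈ 16.50 kip.
ΣF_y = 0: P_y + 16.5036 − 25 − ½·0.29·15.9 = 0 → P_y = 10.80 kip.
ΣF_x = 0: no horizontal applied forces, so P_x = 0.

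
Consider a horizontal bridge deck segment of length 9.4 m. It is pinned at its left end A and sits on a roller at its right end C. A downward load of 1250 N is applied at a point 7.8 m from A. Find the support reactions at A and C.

ΣM about A: C_y·9.4 − 1250·7.8 = 0 → C_y = 9750/9.4 = 1037.23 ≈ 1037 N.
ΣF_y = 0: A_y + 1037.23 − 1250 = 0 → A_y = 212.8 N.
ΣF_x = 0: no horizontal applied forces, so A_x = 0.

A_x = 0, A_y = 212.8 N, C_y = 1037 N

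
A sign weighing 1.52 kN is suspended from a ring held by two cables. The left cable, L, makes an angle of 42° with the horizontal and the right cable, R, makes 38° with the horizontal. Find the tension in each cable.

T_L = 1.216 kN, T_R = 1.147 kN

ΣF_x = 0: −T_L·cos42° + T_R·cos38° = 0 → T_R = 0.943064·T_L.
ΣF_y = 0: T_L·sin42° + T_R·sin38° = 1.52.
Substitute: T_L·(0.669131 + 0.943064·0.615661) = 1.52 → T_L = 1.21625 ≈ 1.216 kN.
Then T_R = 0.943064 × 1.21625 = 1.147 kN.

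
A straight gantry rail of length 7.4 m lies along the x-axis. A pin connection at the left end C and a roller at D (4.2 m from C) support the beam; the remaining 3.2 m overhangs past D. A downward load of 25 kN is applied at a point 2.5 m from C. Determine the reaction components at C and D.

C_x = 0, C_y = 10.12 kN, D_y = 14.88 kN

Taking moments about C: D_y·4.2 − 25·2.5 = 0 → D_y = 62.5/4.2 = 14.881 ≈ 14.88 kN.
ΣF_y = 0: C_y + 14.881 − 25 = 0 → C_y = 10.12 kN.
ΣF_x = 0: no horizontal applied forces, so C_x = 0.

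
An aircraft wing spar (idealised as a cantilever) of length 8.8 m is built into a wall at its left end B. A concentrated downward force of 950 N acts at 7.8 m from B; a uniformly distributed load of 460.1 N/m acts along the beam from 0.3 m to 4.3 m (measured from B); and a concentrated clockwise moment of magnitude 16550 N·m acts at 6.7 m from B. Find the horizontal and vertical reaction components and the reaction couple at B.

B_x = 0, B_y = 2790 N, M_B = 28190 N·m

Resultant of the distributed load: 460.1 × 4 = 1840.4 N at 2.3 m from B.
ΣF_x = 0: B_x = 0.
ΣF_y = 0: B_y − 950 − 460.1·4 = 0 → B_y = 2790 N.
ΣM about B: M_B − 950·7.8 − (460.1·4)·2.3 − 16550 = 0 → M_B = 28190 N·m.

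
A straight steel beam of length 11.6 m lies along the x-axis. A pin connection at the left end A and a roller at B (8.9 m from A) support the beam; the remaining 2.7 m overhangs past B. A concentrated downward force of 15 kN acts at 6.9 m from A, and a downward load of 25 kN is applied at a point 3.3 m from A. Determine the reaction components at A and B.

Taking moments about A: B_y·8.9 − 15·6.9 − 25·3.3 = 0 → B_y = 186/8.9 = 20.8989 ≈ 20.90 kN.
ΣF_y = 0: A_y + 20.8989 − 15 − 25 = 0 → A_y = 19.10 kN.
ΣF_x = 0: no horizontal applied forces, so A_x = 0.

A_x = 0, A_y = 19.10 kN, B_y = 20.90 kN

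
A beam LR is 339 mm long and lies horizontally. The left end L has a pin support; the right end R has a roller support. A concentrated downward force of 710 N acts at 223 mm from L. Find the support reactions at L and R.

Moments about L: R_y·339 − 710·223 = 0 → R_y = 158330/339 = 467.05 ≈ 467.1 N.
ΣF_y = 0: L_y + 467.05 − 710 = 0 → L_y = 242.9 N.
ΣF_x = 0: no horizontal applied forces, so L_x = 0.

L_x = 0, L_y = 242.9 N, R_y = 467.1 N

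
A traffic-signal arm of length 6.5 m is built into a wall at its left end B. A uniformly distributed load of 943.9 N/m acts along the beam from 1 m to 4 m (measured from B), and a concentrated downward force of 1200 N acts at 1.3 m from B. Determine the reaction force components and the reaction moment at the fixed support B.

Resultant of the distributed load: 943.9 × 3 = 2831.7 N at 2.5 m from B.
ΣF_x = 0: B_x = 0.
ΣF_y = 0: B_y − 943.9·3 − 1200 = 0 → B_y = 4032 N.
ΣM about B: M_B − (943.9·3)·2.5 − 1200·1.3 = 0 → M_B = 8639 N·m.

B_x = 0, B_y = 4032 N, M_B = 8639 N·m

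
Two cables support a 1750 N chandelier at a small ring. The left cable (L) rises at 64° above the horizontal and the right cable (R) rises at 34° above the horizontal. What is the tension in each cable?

ΣF_x = 0: −T_L·cos64° + T_R·cos34° = 0 → T_R = 0.528771·T_L.
ΣF_y = 0: T_L·sin64° + T_R·sin34° = 1750.
Substitute: T_L·(0.898794 + 0.528771·0.559193) = 1750 → T_L = 1465.07 ≈ 1465 N.
Then T_R = 0.528771 × 1465.07 = 774.7 N.

T_L = 1465 N, T_R = 774.7 N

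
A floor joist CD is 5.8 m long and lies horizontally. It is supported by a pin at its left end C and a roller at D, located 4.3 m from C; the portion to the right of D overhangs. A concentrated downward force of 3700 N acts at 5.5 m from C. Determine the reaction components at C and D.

C_x = 0, C_y = -1033 N, D_y = 4733 N

Taking moments about C: D_y·4.3 − 3700·5.5 = 0 → D_y = 20350/4.3 = 4732.56 ≈ 4733 N.
ΣF_y = 0: C_y + 4732.56 − 3700 = 0 → C_y = -1033 N.
ΣF_x = 0: no horizontal applied forces, so C_x = 0.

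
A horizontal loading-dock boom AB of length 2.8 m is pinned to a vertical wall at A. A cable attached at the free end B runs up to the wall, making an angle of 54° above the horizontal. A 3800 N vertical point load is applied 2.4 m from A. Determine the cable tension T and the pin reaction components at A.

ΣM about A: T·sin54°·2.8 − 3800·2.4 = 0 → T = 9120/(2.8·0.809017) = 4026.05 ≈ 4026 N.
ΣF_x = 0: A_x − T·cos54° = 0 → A_x = 4026.05 × 0.587785 = 2366 N.
ΣF_y = 0: A_y + T·sin54° − 3800 = 0 → A_y = 3800 − 4026.05 × 0.809017 = 542.9 N.

T = 4026 N, A_x = 2366 N, A_y = 542.9 N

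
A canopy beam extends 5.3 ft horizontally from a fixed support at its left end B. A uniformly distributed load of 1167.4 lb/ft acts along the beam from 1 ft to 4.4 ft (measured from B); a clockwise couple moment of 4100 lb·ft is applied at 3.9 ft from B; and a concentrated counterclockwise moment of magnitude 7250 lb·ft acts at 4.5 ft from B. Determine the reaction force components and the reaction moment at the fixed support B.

Resultant of the distributed load: 1167.4 × 3.4 = 3969.16 lb at 2.7 ft from B.
ΣF_x = 0: B_x = 0.
ΣF_y = 0: B_y − 1167.4·3.4 = 0 → B_y = 3969 lb.
ΣM about B: M_B − (1167.4·3.4)·2.7 − 4100 + 7250 = 0 → M_B = 7567 lb·ft.

B_x = 0, B_y = 3969 lb, M_B = 7567 lb·ft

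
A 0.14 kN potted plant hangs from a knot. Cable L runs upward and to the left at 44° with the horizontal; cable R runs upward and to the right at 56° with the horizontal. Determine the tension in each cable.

ΣF_x = 0: −T_L·cos44° + T_R·cos56° = 0 → T_R = 1.28639·T_L.
ΣF_y = 0: T_L·sin44° + T_R·sin56° = 0.14.
Substitute: T_L·(0.694658 + 1.28639·0.829038) = 0.14 → T_L = 0.0794947 ≈ 0.07949 kN.
Then T_R = 1.28639 × 0.0794947 = 0.1023 kN.

T_L = 0.07949 kN, T_R = 0.1023 kN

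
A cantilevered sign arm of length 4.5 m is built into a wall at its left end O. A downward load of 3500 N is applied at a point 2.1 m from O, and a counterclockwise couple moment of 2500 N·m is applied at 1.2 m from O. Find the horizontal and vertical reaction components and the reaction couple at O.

O_x = 0, O_y = 3500 N, M_O = 4850 N·m

ΣF_x = 0: O_x = 0.
ΣF_y = 0: O_y − 3500 = 0 → O_y = 3500 N.
ΣM about O: M_O − 3500·2.1 + 2500 = 0 → M_O = 4850 N·m.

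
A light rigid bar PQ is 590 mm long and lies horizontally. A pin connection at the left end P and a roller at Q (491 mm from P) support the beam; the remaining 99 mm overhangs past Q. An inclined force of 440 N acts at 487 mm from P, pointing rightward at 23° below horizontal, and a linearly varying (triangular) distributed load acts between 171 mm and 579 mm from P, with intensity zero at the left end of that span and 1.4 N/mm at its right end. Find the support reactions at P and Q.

P_x = -405.0 N, P_y = 29.32 N, Q_y = 428.2 N

Resultant of the triangular load: ½ × 1.4 × 408 = 285.6 N, acting at 443 mm from P (one-third of the span from the peak).
Moments about P: Q_y·491 − 440·sin23°·487 − (½·1.4·408)·443 = 0 → Q_y = 210247/491 = 428.202 ≈ 428.2 N.
ΣF_y = 0: P_y + 428.202 − 440·sin23° − ½·1.4·408 = 0 → P_y = 29.32 N.
ΣF_x = 0: P_x + 440·cos23° = 0 → P_x = -405.0 N.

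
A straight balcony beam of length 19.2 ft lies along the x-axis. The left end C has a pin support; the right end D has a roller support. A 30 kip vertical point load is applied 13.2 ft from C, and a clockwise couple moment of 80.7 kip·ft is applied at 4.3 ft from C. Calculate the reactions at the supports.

C_x = 0, C_y = 5.172 kip, D_y = 24.83 kip

Taking moments about C: D_y·19.2 − 30·13.2 − 80.7 = 0 → D_y = 476.7/19.2 = 24.8281 ≈ 24.83 kip.
ΣF_y = 0: C_y + 24.8281 − 30 = 0 → C_y = 5.172 kip.
ΣF_x = 0: no horizontal applied forces, so C_x = 0.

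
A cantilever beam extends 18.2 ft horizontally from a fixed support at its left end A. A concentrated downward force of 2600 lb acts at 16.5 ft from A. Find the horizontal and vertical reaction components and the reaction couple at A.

ΣF_x = 0: A_x = 0.
ΣF_y = 0: A_y − 2600 = 0 → A_y = 2600 lb.
ΣM about A: M_A − 2600·16.5 = 0 → M_A = 42900 lb·ft.

A_x = 0, A_y = 2600 lb, M_A = 42900 lb·ft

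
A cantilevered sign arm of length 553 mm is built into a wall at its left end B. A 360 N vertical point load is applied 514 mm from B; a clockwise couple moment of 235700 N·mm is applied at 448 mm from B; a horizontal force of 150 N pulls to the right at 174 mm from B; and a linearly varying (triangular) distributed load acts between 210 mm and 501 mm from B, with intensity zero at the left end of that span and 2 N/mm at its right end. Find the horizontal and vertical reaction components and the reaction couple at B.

B_x = -150.0 N, B_y = 651.0 N, M_B = 538300 N·mm

Resultant of the triangular load: ½ × 2 × 291 = 291 N, acting at 404 mm from B (one-third of the span from the peak).
ΣF_x = 0: B_x + 150 = 0 → B_x = -150.0 N.
ΣF_y = 0: B_y − 360 − ½·2·291 = 0 → B_y = 651.0 N.
ΣM about B: M_B − 360·514 − 235700 − (½·2·291)·404 = 0 → M_B = 538300 N·mm.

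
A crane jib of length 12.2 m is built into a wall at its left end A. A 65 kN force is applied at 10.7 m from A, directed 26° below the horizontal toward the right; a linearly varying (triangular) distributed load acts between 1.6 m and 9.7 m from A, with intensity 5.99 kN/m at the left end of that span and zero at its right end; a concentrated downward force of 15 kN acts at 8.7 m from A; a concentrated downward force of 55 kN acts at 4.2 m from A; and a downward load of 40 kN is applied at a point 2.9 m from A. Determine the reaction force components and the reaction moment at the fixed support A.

A_x = -58.42 kN, A_y = 162.8 kN, M_A = 886.7 kN·m

Resultant of the triangular load: ½ × 5.99 × 8.1 = 24.2595 kN, acting at 4.3 m from A (one-third of the span from the peak).
ΣF_x = 0: A_x + 65·cos26° = 0 → A_x = -58.42 kN.
ΣF_y = 0: A_y − 65·sin26° − ½·5.99·8.1 − 15 − 55 − 40 = 0 → A_y = 162.8 kN.
ΣM about A: M_A − 65·sin26°·10.7 − (½·5.99·8.1)·4.3 − 15·8.7 − 55·4.2 − 40·2.9 = 0 → M_A = 886.7 kN·m.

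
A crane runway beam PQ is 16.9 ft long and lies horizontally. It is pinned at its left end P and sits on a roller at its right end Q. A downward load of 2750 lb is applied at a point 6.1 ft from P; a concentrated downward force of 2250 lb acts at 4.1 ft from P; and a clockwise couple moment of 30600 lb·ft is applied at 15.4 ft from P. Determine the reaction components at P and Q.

Taking moments about P: Q_y·16.9 − 2750·6.1 − 2250·4.1 − 30600 = 0 → Q_y = 56600/16.9 = 3349.11 ≈ 3349 lb.
ΣF_y = 0: P_y + 3349.11 − 2750 − 2250 = 0 → P_y = 1651 lb.
ΣF_x = 0: no horizontal applied forces, so P_x = 0.

P_x = 0, P_y = 1651 lb, Q_y = 3349 lb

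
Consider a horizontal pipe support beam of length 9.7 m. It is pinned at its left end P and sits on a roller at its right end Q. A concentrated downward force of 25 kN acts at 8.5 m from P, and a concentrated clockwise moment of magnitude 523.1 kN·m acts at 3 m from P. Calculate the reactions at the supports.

Taking moments about P: Q_y·9.7 − 25·8.5 − 523.1 = 0 → Q_y = 735.6/9.7 = 75.8351 ≈ 75.84 kN.
ΣF_y = 0: P_y + 75.8351 − 25 = 0 → P_y = -50.84 kN.
ΣF_x = 0: no horizontal applied forces, so P_x = 0.

P_x = 0, P_y = -50.84 kN, Q_y = 75.84 kN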